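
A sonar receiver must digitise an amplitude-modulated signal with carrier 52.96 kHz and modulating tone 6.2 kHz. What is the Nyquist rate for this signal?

AM sidebands sit at fc ± fm = 46.76 kHz and 59.16 kHz.
Highest-frequency component: 59.16 kHz.
Nyquist rate = 2 × 59.16 kHz = 118.32 kHz.

118.32 kHz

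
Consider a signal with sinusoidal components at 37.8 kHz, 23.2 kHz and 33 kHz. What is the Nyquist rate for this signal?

Highest-frequency component: 37.8 kHz.
Nyquist rate = 2 × 37.8 kHz = 75.6 kHz.

75.6 kHz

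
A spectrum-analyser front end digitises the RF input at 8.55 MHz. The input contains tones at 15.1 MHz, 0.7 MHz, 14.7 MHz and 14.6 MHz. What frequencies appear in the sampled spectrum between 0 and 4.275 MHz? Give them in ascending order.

0.7 MHz, 2 MHz, 2.4 MHz, 2.5 MHz

fs/2 = 4.275 MHz.
15.1 MHz mod fs = 6.55 MHz.
6.55 MHz > fs/2 = 4.275 MHz, folds to fs − 6.55 MHz = 2 MHz.
0.7 MHz ≤ fs/2 = 4.275 MHz, passes unchanged.
14.7 MHz mod fs = 6.15 MHz.
6.15 MHz > fs/2 = 4.275 MHz, folds to fs − 6.15 MHz = 2.4 MHz.
14.6 MHz mod fs = 6.05 MHz.
6.05 MHz > fs/2 = 4.275 MHz, folds to fs − 6.05 MHz = 2.5 MHz.
Distinct values: {0.7 MHz, 2 MHz, 2.4 MHz, 2.5 MHz}.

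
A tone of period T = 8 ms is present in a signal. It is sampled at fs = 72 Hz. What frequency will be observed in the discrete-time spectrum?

19 Hz

T = 8 ms → f = 1/T = 125 Hz.
125 Hz mod fs = 53 Hz.
53 Hz > fs/2 = 36 Hz, folds to fs − 53 Hz = 19 Hz.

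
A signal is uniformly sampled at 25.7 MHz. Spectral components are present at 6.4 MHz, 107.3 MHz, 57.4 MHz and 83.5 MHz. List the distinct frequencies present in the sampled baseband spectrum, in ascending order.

fs/2 = 12.85 MHz.
6.4 MHz ≤ fs/2 = 12.85 MHz, passes unchanged.
107.3 MHz mod fs = 4.5 MHz.
4.5 MHz ≤ fs/2 = 12.85 MHz, appears at 4.5 MHz.
57.4 MHz mod fs = 6 MHz.
6 MHz ≤ fs/2 = 12.85 MHz, appears at 6 MHz.
83.5 MHz mod fs = 6.4 MHz.
6.4 MHz ≤ fs/2 = 12.85 MHz, appears at 6.4 MHz.
Distinct values: {4.5 MHz, 6 MHz, 6.4 MHz}.

4.5 MHz, 6 MHz, 6.4 MHz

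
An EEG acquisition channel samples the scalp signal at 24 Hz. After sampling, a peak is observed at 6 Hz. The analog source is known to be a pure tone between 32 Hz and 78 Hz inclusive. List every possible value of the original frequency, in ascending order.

Frequencies that alias to 6 Hz are k·fs ± 6 Hz for integer k ≥ 0.
k=0: 6 Hz.
k=1: 18 Hz, 30 Hz.
k=2: 42 Hz, 54 Hz.
k=3: 66 Hz, 78 Hz.
k=4: 90 Hz, 102 Hz.
Within [32 Hz, 78 Hz]: 42 Hz, 54 Hz, 66 Hz, 78 Hz.

42 Hz, 54 Hz, 66 Hz, 78 Hz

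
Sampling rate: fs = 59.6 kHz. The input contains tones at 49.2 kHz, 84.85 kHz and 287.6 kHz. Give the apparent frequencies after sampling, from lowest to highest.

fs/2 = 29.8 kHz.
49.2 kHz > fs/2 = 29.8 kHz, folds to fs − 49.2 kHz = 10.4 kHz.
84.85 kHz mod fs = 25.25 kHz.
25.25 kHz ≤ fs/2 = 29.8 kHz, appears at 25.25 kHz.
287.6 kHz mod fs = 49.2 kHz.
49.2 kHz > fs/2 = 29.8 kHz, folds to fs − 49.2 kHz = 10.4 kHz.
Distinct values: {10.4 kHz, 25.25 kHz}.

10.4 kHz, 25.25 kHz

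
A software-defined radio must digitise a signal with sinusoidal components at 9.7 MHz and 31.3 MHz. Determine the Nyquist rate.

62.6 MHz

Highest-frequency component: 31.3 MHz.
Nyquist rate = 2 × 31.3 MHz = 62.6 MHz.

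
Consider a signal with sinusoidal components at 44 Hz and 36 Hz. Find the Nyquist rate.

Highest-frequency component: 44 Hz.
Nyquist rate = 2 × 44 Hz = 88 Hz.

88 Hz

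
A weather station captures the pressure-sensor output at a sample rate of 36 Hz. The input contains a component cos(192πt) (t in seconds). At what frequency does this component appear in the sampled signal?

ω = 192π rad/s → f = ω/(2π) = 96 Hz.
96 Hz mod fs = 24 Hz.
24 Hz > fs/2 = 18 Hz, folds to fs − 24 Hz = 12 Hz.

12 Hz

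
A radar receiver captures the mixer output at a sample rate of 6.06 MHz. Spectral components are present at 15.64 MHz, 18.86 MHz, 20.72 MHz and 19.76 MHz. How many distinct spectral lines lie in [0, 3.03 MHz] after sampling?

3

fs/2 = 3.03 MHz.
15.64 MHz mod fs = 3.52 MHz.
3.52 MHz > fs/2 = 3.03 MHz, folds to fs − 3.52 MHz = 2.54 MHz.
18.86 MHz mod fs = 0.68 MHz.
0.68 MHz ≤ fs/2 = 3.03 MHz, appears at 0.68 MHz.
20.72 MHz mod fs = 2.54 MHz.
2.54 MHz ≤ fs/2 = 3.03 MHz, appears at 2.54 MHz.
19.76 MHz mod fs = 1.58 MHz.
1.58 MHz ≤ fs/2 = 3.03 MHz, appears at 1.58 MHz.
Distinct values: {0.68 MHz, 1.58 MHz, 2.54 MHz} → 3.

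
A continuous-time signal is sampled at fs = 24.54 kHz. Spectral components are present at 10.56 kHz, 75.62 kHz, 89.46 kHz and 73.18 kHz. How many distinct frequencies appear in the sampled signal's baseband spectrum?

fs/2 = 12.27 kHz.
10.56 kHz ≤ fs/2 = 12.27 kHz, passes unchanged.
75.62 kHz mod fs = 2 kHz.
2 kHz ≤ fs/2 = 12.27 kHz, appears at 2 kHz.
89.46 kHz mod fs = 15.84 kHz.
15.84 kHz > fs/2 = 12.27 kHz, folds to fs − 15.84 kHz = 8.7 kHz.
73.18 kHz mod fs = 24.1 kHz.
24.1 kHz > fs/2 = 12.27 kHz, folds to fs − 24.1 kHz = 0.44 kHz.
Distinct values: {0.44 kHz, 2 kHz, 8.7 kHz, 10.56 kHz} → 4.

4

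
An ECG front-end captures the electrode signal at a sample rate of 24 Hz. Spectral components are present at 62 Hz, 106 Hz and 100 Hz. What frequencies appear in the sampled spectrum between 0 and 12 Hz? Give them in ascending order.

fs/2 = 12 Hz.
62 Hz mod fs = 14 Hz.
14 Hz > fs/2 = 12 Hz, folds to fs − 14 Hz = 10 Hz.
106 Hz mod fs = 10 Hz.
10 Hz ≤ fs/2 = 12 Hz, appears at 10 Hz.
100 Hz mod fs = 4 Hz.
4 Hz ≤ fs/2 = 12 Hz, appears at 4 Hz.
Distinct values: {4 Hz, 10 Hz}.

4 Hz, 10 Hz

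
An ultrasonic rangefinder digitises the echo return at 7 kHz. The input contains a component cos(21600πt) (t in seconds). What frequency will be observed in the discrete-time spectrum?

3.2 kHz

ω = 21600π rad/s → f = ω/(2π) = 10800 Hz = 10.8 kHz.
10.8 kHz mod fs = 3.8 kHz.
3.8 kHz > fs/2 = 3.5 kHz, folds to fs − 3.8 kHz = 3.2 kHz.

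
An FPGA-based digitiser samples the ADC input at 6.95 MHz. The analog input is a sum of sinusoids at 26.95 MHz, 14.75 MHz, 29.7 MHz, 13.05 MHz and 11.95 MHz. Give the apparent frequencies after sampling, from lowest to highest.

0.85 MHz, 1.9 MHz, 1.95 MHz

fs/2 = 3.475 MHz.
26.95 MHz mod fs = 6.1 MHz.
6.1 MHz > fs/2 = 3.475 MHz, folds to fs − 6.1 MHz = 0.85 MHz.
14.75 MHz mod fs = 0.85 MHz.
0.85 MHz ≤ fs/2 = 3.475 MHz, appears at 0.85 MHz.
29.7 MHz mod fs = 1.9 MHz.
1.9 MHz ≤ fs/2 = 3.475 MHz, appears at 1.9 MHz.
13.05 MHz mod fs = 6.1 MHz.
6.1 MHz > fs/2 = 3.475 MHz, folds to fs − 6.1 MHz = 0.85 MHz.
11.95 MHz mod fs = 5 MHz.
5 MHz > fs/2 = 3.475 MHz, folds to fs − 5 MHz = 1.95 MHz.
Distinct values: {0.85 MHz, 1.9 MHz, 1.95 MHz}.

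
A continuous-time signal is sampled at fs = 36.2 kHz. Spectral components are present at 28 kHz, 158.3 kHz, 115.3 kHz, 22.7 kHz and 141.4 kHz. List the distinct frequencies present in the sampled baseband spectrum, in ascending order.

fs/2 = 18.1 kHz.
28 kHz > fs/2 = 18.1 kHz, folds to fs − 28 kHz = 8.2 kHz.
158.3 kHz mod fs = 13.5 kHz.
13.5 kHz ≤ fs/2 = 18.1 kHz, appears at 13.5 kHz.
115.3 kHz mod fs = 6.7 kHz.
6.7 kHz ≤ fs/2 = 18.1 kHz, appears at 6.7 kHz.
22.7 kHz > fs/2 = 18.1 kHz, folds to fs − 22.7 kHz = 13.5 kHz.
141.4 kHz mod fs = 32.8 kHz.
32.8 kHz > fs/2 = 18.1 kHz, folds to fs − 32.8 kHz = 3.4 kHz.
Distinct values: {3.4 kHz, 6.7 kHz, 8.2 kHz, 13.5 kHz}.

3.4 kHz, 6.7 kHz, 8.2 kHz, 13.5 kHz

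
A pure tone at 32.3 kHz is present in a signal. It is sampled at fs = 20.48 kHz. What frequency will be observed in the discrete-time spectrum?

8.66 kHz

32.3 kHz mod fs = 11.82 kHz.
11.82 kHz > fs/2 = 10.24 kHz, folds to fs − 11.82 kHz = 8.66 kHz.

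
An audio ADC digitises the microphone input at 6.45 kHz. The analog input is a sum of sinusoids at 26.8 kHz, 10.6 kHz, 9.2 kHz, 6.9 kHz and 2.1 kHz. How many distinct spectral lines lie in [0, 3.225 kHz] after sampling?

fs/2 = 3.225 kHz.
26.8 kHz mod fs = 1 kHz.
1 kHz ≤ fs/2 = 3.225 kHz, appears at 1 kHz.
10.6 kHz mod fs = 4.15 kHz.
4.15 kHz > fs/2 = 3.225 kHz, folds to fs − 4.15 kHz = 2.3 kHz.
9.2 kHz mod fs = 2.75 kHz.
2.75 kHz ≤ fs/2 = 3.225 kHz, appears at 2.75 kHz.
6.9 kHz mod fs = 0.45 kHz.
0.45 kHz ≤ fs/2 = 3.225 kHz, appears at 0.45 kHz.
2.1 kHz ≤ fs/2 = 3.225 kHz, passes unchanged.
Distinct values: {0.45 kHz, 1 kHz, 2.1 kHz, 2.3 kHz, 2.75 kHz} → 5.

5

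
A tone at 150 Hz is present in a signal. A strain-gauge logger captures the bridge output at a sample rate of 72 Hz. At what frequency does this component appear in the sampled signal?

6 Hz

150 Hz mod fs = 6 Hz.
6 Hz ≤ fs/2 = 36 Hz, appears at 6 Hz.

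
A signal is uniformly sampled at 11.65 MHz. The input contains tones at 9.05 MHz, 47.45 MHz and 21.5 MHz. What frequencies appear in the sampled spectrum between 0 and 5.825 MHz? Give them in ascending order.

fs/2 = 5.825 MHz.
9.05 MHz > fs/2 = 5.825 MHz, folds to fs − 9.05 MHz = 2.6 MHz.
47.45 MHz mod fs = 0.85 MHz.
0.85 MHz ≤ fs/2 = 5.825 MHz, appears at 0.85 MHz.
21.5 MHz mod fs = 9.85 MHz.
9.85 MHz > fs/2 = 5.825 MHz, folds to fs − 9.85 MHz = 1.8 MHz.
Distinct values: {0.85 MHz, 1.8 MHz, 2.6 MHz}.

0.85 MHz, 1.8 MHz, 2.6 MHz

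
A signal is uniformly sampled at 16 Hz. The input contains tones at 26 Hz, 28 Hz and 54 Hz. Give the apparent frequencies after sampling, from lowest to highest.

4 Hz, 6 Hz

fs/2 = 8 Hz.
26 Hz mod fs = 10 Hz.
10 Hz > fs/2 = 8 Hz, folds to fs − 10 Hz = 6 Hz.
28 Hz mod fs = 12 Hz.
12 Hz > fs/2 = 8 Hz, folds to fs − 12 Hz = 4 Hz.
54 Hz mod fs = 6 Hz.
6 Hz ≤ fs/2 = 8 Hz, appears at 6 Hz.
Distinct values: {4 Hz, 6 Hz}.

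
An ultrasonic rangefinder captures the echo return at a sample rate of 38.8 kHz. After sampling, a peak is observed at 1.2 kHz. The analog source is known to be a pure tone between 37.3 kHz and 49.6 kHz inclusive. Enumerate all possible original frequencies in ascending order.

Frequencies that alias to 1.2 kHz are k·fs ± 1.2 kHz for integer k ≥ 0.
k=0: 1.2 kHz.
k=1: 37.6 kHz, 40 kHz.
k=2: 76.4 kHz, 78.8 kHz.
Within [37.3 kHz, 49.6 kHz]: 37.6 kHz, 40 kHz.

37.6 kHz, 40 kHz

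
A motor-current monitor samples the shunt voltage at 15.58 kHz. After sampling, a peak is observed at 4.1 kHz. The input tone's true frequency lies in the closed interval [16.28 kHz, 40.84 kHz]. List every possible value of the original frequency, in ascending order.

19.68 kHz, 27.06 kHz, 35.26 kHz

Frequencies that alias to 4.1 kHz are k·fs ± 4.1 kHz for integer k ≥ 0.
k=0: 4.1 kHz.
k=1: 11.48 kHz, 19.68 kHz.
k=2: 27.06 kHz, 35.26 kHz.
k=3: 42.64 kHz, 50.84 kHz.
Within [16.28 kHz, 40.84 kHz]: 19.68 kHz, 27.06 kHz, 35.26 kHz.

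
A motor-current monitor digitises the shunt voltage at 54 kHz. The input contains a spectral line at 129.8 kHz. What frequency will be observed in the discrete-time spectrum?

129.8 kHz mod fs = 21.8 kHz.
21.8 kHz ≤ fs/2 = 27 kHz, appears at 21.8 kHz.

21.8 kHz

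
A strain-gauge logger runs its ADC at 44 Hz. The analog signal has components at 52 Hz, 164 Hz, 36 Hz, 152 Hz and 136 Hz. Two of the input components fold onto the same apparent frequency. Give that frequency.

8 Hz

fs/2 = 22 Hz.
52 Hz mod fs = 8 Hz.
8 Hz ≤ fs/2 = 22 Hz, appears at 8 Hz.
164 Hz mod fs = 32 Hz.
32 Hz > fs/2 = 22 Hz, folds to fs − 32 Hz = 12 Hz.
36 Hz > fs/2 = 22 Hz, folds to fs − 36 Hz = 8 Hz.
152 Hz mod fs = 20 Hz.
20 Hz ≤ fs/2 = 22 Hz, appears at 20 Hz.
136 Hz mod fs = 4 Hz.
4 Hz ≤ fs/2 = 22 Hz, appears at 4 Hz.
36 Hz and 52 Hz both map to 8 Hz.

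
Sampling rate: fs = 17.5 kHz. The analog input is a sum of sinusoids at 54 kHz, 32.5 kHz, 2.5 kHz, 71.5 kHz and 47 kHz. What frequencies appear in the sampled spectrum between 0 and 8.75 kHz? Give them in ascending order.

1.5 kHz, 2.5 kHz, 5.5 kHz

fs/2 = 8.75 kHz.
54 kHz mod fs = 1.5 kHz.
1.5 kHz ≤ fs/2 = 8.75 kHz, appears at 1.5 kHz.
32.5 kHz mod fs = 15 kHz.
15 kHz > fs/2 = 8.75 kHz, folds to fs − 15 kHz = 2.5 kHz.
2.5 kHz ≤ fs/2 = 8.75 kHz, passes unchanged.
71.5 kHz mod fs = 1.5 kHz.
1.5 kHz ≤ fs/2 = 8.75 kHz, appears at 1.5 kHz.
47 kHz mod fs = 12 kHz.
12 kHz > fs/2 = 8.75 kHz, folds to fs − 12 kHz = 5.5 kHz.
Distinct values: {1.5 kHz, 2.5 kHz, 5.5 kHz}.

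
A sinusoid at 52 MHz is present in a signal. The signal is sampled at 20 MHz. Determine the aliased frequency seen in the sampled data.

52 MHz mod fs = 12 MHz.
12 MHz > fs/2 = 10 MHz, folds to fs − 12 MHz = 8 MHz.

8 MHz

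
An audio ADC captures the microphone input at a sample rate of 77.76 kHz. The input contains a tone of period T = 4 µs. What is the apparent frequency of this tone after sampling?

T = 4 µs → f = 1/T = 250 kHz.
250 kHz mod fs = 16.72 kHz.
16.72 kHz ≤ fs/2 = 38.88 kHz, appears at 16.72 kHz.

16.72 kHz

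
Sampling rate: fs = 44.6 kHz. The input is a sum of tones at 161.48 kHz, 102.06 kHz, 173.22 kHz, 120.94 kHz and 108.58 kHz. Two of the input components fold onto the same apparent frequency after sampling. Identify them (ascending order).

fs/2 = 22.3 kHz.
161.48 kHz mod fs = 27.68 kHz.
27.68 kHz > fs/2 = 22.3 kHz, folds to fs − 27.68 kHz = 16.92 kHz.
102.06 kHz mod fs = 12.86 kHz.
12.86 kHz ≤ fs/2 = 22.3 kHz, appears at 12.86 kHz.
173.22 kHz mod fs = 39.42 kHz.
39.42 kHz > fs/2 = 22.3 kHz, folds to fs − 39.42 kHz = 5.18 kHz.
120.94 kHz mod fs = 31.74 kHz.
31.74 kHz > fs/2 = 22.3 kHz, folds to fs − 31.74 kHz = 12.86 kHz.
108.58 kHz mod fs = 19.38 kHz.
19.38 kHz ≤ fs/2 = 22.3 kHz, appears at 19.38 kHz.
102.06 kHz and 120.94 kHz both map to 12.86 kHz.

102.06 kHz, 120.94 kHz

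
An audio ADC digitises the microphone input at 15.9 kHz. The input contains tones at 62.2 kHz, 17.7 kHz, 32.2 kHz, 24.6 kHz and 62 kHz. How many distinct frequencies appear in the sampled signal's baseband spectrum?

5

fs/2 = 7.95 kHz.
62.2 kHz mod fs = 14.5 kHz.
14.5 kHz > fs/2 = 7.95 kHz, folds to fs − 14.5 kHz = 1.4 kHz.
17.7 kHz mod fs = 1.8 kHz.
1.8 kHz ≤ fs/2 = 7.95 kHz, appears at 1.8 kHz.
32.2 kHz mod fs = 0.4 kHz.
0.4 kHz ≤ fs/2 = 7.95 kHz, appears at 0.4 kHz.
24.6 kHz mod fs = 8.7 kHz.
8.7 kHz > fs/2 = 7.95 kHz, folds to fs − 8.7 kHz = 7.2 kHz.
62 kHz mod fs = 14.3 kHz.
14.3 kHz > fs/2 = 7.95 kHz, folds to fs − 14.3 kHz = 1.6 kHz.
Distinct values: {0.4 kHz, 1.4 kHz, 1.6 kHz, 1.8 kHz, 7.2 kHz} → 5.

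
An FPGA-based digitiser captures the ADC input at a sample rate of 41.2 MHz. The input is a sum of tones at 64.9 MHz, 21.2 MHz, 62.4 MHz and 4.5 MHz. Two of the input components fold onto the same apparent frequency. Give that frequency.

20 MHz

fs/2 = 20.6 MHz.
64.9 MHz mod fs = 23.7 MHz.
23.7 MHz > fs/2 = 20.6 MHz, folds to fs − 23.7 MHz = 17.5 MHz.
21.2 MHz > fs/2 = 20.6 MHz, folds to fs − 21.2 MHz = 20 MHz.
62.4 MHz mod fs = 21.2 MHz.
21.2 MHz > fs/2 = 20.6 MHz, folds to fs − 21.2 MHz = 20 MHz.
4.5 MHz ≤ fs/2 = 20.6 MHz, passes unchanged.
21.2 MHz and 62.4 MHz both map to 20 MHz.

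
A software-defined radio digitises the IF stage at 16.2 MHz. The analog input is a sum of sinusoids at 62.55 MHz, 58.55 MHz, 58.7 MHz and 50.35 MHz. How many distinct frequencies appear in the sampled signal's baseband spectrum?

fs/2 = 8.1 MHz.
62.55 MHz mod fs = 13.95 MHz.
13.95 MHz > fs/2 = 8.1 MHz, folds to fs − 13.95 MHz = 2.25 MHz.
58.55 MHz mod fs = 9.95 MHz.
9.95 MHz > fs/2 = 8.1 MHz, folds to fs − 9.95 MHz = 6.25 MHz.
58.7 MHz mod fs = 10.1 MHz.
10.1 MHz > fs/2 = 8.1 MHz, folds to fs − 10.1 MHz = 6.1 MHz.
50.35 MHz mod fs = 1.75 MHz.
1.75 MHz ≤ fs/2 = 8.1 MHz, appears at 1.75 MHz.
Distinct values: {1.75 MHz, 2.25 MHz, 6.1 MHz, 6.25 MHz} → 4.

4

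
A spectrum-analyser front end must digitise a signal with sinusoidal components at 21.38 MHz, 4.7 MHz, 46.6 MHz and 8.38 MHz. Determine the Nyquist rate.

93.2 MHz

Highest-frequency component: 46.6 MHz.
Nyquist rate = 2 × 46.6 MHz = 93.2 MHz.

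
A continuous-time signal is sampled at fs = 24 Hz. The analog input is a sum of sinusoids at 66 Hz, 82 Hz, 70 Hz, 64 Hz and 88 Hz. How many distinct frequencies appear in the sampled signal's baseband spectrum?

fs/2 = 12 Hz.
66 Hz mod fs = 18 Hz.
18 Hz > fs/2 = 12 Hz, folds to fs − 18 Hz = 6 Hz.
82 Hz mod fs = 10 Hz.
10 Hz ≤ fs/2 = 12 Hz, appears at 10 Hz.
70 Hz mod fs = 22 Hz.
22 Hz > fs/2 = 12 Hz, folds to fs − 22 Hz = 2 Hz.
64 Hz mod fs = 16 Hz.
16 Hz > fs/2 = 12 Hz, folds to fs − 16 Hz = 8 Hz.
88 Hz mod fs = 16 Hz.
16 Hz > fs/2 = 12 Hz, folds to fs − 16 Hz = 8 Hz.
Distinct values: {2 Hz, 6 Hz, 8 Hz, 10 Hz} → 4.

4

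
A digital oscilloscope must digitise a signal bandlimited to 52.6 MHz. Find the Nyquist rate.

Nyquist rate = 2 × 52.6 MHz = 105.2 MHz.

105.2 MHz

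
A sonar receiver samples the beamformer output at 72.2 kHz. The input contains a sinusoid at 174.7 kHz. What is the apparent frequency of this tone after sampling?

30.3 kHz

174.7 kHz mod fs = 30.3 kHz.
30.3 kHz ≤ fs/2 = 36.1 kHz, appears at 30.3 kHz.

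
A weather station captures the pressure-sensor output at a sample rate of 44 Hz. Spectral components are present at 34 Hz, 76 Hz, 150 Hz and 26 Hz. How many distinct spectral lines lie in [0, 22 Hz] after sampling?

3

fs/2 = 22 Hz.
34 Hz > fs/2 = 22 Hz, folds to fs − 34 Hz = 10 Hz.
76 Hz mod fs = 32 Hz.
32 Hz > fs/2 = 22 Hz, folds to fs − 32 Hz = 12 Hz.
150 Hz mod fs = 18 Hz.
18 Hz ≤ fs/2 = 22 Hz, appears at 18 Hz.
26 Hz > fs/2 = 22 Hz, folds to fs − 26 Hz = 18 Hz.
Distinct values: {10 Hz, 12 Hz, 18 Hz} → 3.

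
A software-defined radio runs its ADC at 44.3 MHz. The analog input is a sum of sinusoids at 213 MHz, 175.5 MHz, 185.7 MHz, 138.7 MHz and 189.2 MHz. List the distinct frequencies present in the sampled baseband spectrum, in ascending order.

1.7 MHz, 5.8 MHz, 8.5 MHz, 12 MHz

fs/2 = 22.15 MHz.
213 MHz mod fs = 35.8 MHz.
35.8 MHz > fs/2 = 22.15 MHz, folds to fs − 35.8 MHz = 8.5 MHz.
175.5 MHz mod fs = 42.6 MHz.
42.6 MHz > fs/2 = 22.15 MHz, folds to fs − 42.6 MHz = 1.7 MHz.
185.7 MHz mod fs = 8.5 MHz.
8.5 MHz ≤ fs/2 = 22.15 MHz, appears at 8.5 MHz.
138.7 MHz mod fs = 5.8 MHz.
5.8 MHz ≤ fs/2 = 22.15 MHz, appears at 5.8 MHz.
189.2 MHz mod fs = 12 MHz.
12 MHz ≤ fs/2 = 22.15 MHz, appears at 12 MHz.
Distinct values: {1.7 MHz, 5.8 MHz, 8.5 MHz, 12 MHz}.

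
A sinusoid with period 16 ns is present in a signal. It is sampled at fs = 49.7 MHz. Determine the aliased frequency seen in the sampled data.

12.8 MHz

T = 16 ns → f = 1/T = 62.5 MHz.
62.5 MHz mod fs = 12.8 MHz.
12.8 MHz ≤ fs/2 = 24.85 MHz, appears at 12.8 MHz.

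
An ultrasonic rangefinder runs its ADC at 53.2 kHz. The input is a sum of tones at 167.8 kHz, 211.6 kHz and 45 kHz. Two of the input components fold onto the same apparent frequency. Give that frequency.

8.2 kHz

fs/2 = 26.6 kHz.
167.8 kHz mod fs = 8.2 kHz.
8.2 kHz ≤ fs/2 = 26.6 kHz, appears at 8.2 kHz.
211.6 kHz mod fs = 52 kHz.
52 kHz > fs/2 = 26.6 kHz, folds to fs − 52 kHz = 1.2 kHz.
45 kHz > fs/2 = 26.6 kHz, folds to fs − 45 kHz = 8.2 kHz.
45 kHz and 167.8 kHz both map to 8.2 kHz.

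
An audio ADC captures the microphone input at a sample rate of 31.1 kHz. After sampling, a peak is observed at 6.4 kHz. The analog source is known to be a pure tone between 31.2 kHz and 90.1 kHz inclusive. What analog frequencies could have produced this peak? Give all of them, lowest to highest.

Frequencies that alias to 6.4 kHz are k·fs ± 6.4 kHz for integer k ≥ 0.
k=0: 6.4 kHz.
k=1: 24.7 kHz, 37.5 kHz.
k=2: 55.8 kHz, 68.6 kHz.
k=3: 86.9 kHz, 99.7 kHz.
k=4: 118 kHz, 130.8 kHz.
Within [31.2 kHz, 90.1 kHz]: 37.5 kHz, 55.8 kHz, 68.6 kHz, 86.9 kHz.

37.5 kHz, 55.8 kHz, 68.6 kHz, 86.9 kHz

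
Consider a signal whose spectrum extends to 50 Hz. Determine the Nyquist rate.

Nyquist rate = 2 × 50 Hz = 100 Hz.

100 Hz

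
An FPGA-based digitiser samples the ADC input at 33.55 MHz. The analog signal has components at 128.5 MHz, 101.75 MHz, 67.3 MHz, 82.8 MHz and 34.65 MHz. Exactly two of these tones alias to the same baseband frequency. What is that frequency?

fs/2 = 16.775 MHz.
128.5 MHz mod fs = 27.85 MHz.
27.85 MHz > fs/2 = 16.775 MHz, folds to fs − 27.85 MHz = 5.7 MHz.
101.75 MHz mod fs = 1.1 MHz.
1.1 MHz ≤ fs/2 = 16.775 MHz, appears at 1.1 MHz.
67.3 MHz mod fs = 0.2 MHz.
0.2 MHz ≤ fs/2 = 16.775 MHz, appears at 0.2 MHz.
82.8 MHz mod fs = 15.7 MHz.
15.7 MHz ≤ fs/2 = 16.775 MHz, appears at 15.7 MHz.
34.65 MHz mod fs = 1.1 MHz.
1.1 MHz ≤ fs/2 = 16.775 MHz, appears at 1.1 MHz.
34.65 MHz and 101.75 MHz both map to 1.1 MHz.

1.1 MHz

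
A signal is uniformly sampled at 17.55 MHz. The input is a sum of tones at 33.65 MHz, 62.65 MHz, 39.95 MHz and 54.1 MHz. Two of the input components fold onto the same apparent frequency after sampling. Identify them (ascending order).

fs/2 = 8.775 MHz.
33.65 MHz mod fs = 16.1 MHz.
16.1 MHz > fs/2 = 8.775 MHz, folds to fs − 16.1 MHz = 1.45 MHz.
62.65 MHz mod fs = 10 MHz.
10 MHz > fs/2 = 8.775 MHz, folds to fs − 10 MHz = 7.55 MHz.
39.95 MHz mod fs = 4.85 MHz.
4.85 MHz ≤ fs/2 = 8.775 MHz, appears at 4.85 MHz.
54.1 MHz mod fs = 1.45 MHz.
1.45 MHz ≤ fs/2 = 8.775 MHz, appears at 1.45 MHz.
33.65 MHz and 54.1 MHz both map to 1.45 MHz.

33.65 MHz, 54.1 MHz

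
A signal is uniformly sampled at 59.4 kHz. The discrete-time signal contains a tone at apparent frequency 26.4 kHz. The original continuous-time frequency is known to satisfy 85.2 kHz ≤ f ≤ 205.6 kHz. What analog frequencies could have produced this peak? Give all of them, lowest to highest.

85.8 kHz, 92.4 kHz, 145.2 kHz, 151.8 kHz, 204.6 kHz

Frequencies that alias to 26.4 kHz are k·fs ± 26.4 kHz for integer k ≥ 0.
k=0: 26.4 kHz.
k=1: 33 kHz, 85.8 kHz.
k=2: 92.4 kHz, 145.2 kHz.
k=3: 151.8 kHz, 204.6 kHz.
k=4: 211.2 kHz, 264 kHz.
Within [85.2 kHz, 205.6 kHz]: 85.8 kHz, 92.4 kHz, 145.2 kHz, 151.8 kHz, 204.6 kHz.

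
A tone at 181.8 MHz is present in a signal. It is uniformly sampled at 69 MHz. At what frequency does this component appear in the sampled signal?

181.8 MHz mod fs = 43.8 MHz.
43.8 MHz > fs/2 = 34.5 MHz, folds to fs − 43.8 MHz = 25.2 MHz.

25.2 MHz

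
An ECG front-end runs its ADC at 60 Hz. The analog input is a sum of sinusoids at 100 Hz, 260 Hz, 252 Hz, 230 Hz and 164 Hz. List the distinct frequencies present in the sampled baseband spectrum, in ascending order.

10 Hz, 12 Hz, 16 Hz, 20 Hz

fs/2 = 30 Hz.
100 Hz mod fs = 40 Hz.
40 Hz > fs/2 = 30 Hz, folds to fs − 40 Hz = 20 Hz.
260 Hz mod fs = 20 Hz.
20 Hz ≤ fs/2 = 30 Hz, appears at 20 Hz.
252 Hz mod fs = 12 Hz.
12 Hz ≤ fs/2 = 30 Hz, appears at 12 Hz.
230 Hz mod fs = 50 Hz.
50 Hz > fs/2 = 30 Hz, folds to fs − 50 Hz = 10 Hz.
164 Hz mod fs = 44 Hz.
44 Hz > fs/2 = 30 Hz, folds to fs − 44 Hz = 16 Hz.
Distinct values: {10 Hz, 12 Hz, 16 Hz, 20 Hz}.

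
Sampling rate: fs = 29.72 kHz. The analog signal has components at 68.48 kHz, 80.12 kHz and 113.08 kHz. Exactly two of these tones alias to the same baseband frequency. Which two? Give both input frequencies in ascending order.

fs/2 = 14.86 kHz.
68.48 kHz mod fs = 9.04 kHz.
9.04 kHz ≤ fs/2 = 14.86 kHz, appears at 9.04 kHz.
80.12 kHz mod fs = 20.68 kHz.
20.68 kHz > fs/2 = 14.86 kHz, folds to fs − 20.68 kHz = 9.04 kHz.
113.08 kHz mod fs = 23.92 kHz.
23.92 kHz > fs/2 = 14.86 kHz, folds to fs − 23.92 kHz = 5.8 kHz.
68.48 kHz and 80.12 kHz both map to 9.04 kHz.

68.48 kHz, 80.12 kHz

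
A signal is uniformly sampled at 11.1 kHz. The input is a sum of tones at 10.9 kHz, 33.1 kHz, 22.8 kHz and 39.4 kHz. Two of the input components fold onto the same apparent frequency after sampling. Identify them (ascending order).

10.9 kHz, 33.1 kHz

fs/2 = 5.55 kHz.
10.9 kHz > fs/2 = 5.55 kHz, folds to fs − 10.9 kHz = 0.2 kHz.
33.1 kHz mod fs = 10.9 kHz.
10.9 kHz > fs/2 = 5.55 kHz, folds to fs − 10.9 kHz = 0.2 kHz.
22.8 kHz mod fs = 0.6 kHz.
0.6 kHz ≤ fs/2 = 5.55 kHz, appears at 0.6 kHz.
39.4 kHz mod fs = 6.1 kHz.
6.1 kHz > fs/2 = 5.55 kHz, folds to fs − 6.1 kHz = 5 kHz.
10.9 kHz and 33.1 kHz both map to 0.2 kHz.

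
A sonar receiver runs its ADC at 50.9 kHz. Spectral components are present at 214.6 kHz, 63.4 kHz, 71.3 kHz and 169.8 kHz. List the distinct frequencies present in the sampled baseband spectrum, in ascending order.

fs/2 = 25.45 kHz.
214.6 kHz mod fs = 11 kHz.
11 kHz ≤ fs/2 = 25.45 kHz, appears at 11 kHz.
63.4 kHz mod fs = 12.5 kHz.
12.5 kHz ≤ fs/2 = 25.45 kHz, appears at 12.5 kHz.
71.3 kHz mod fs = 20.4 kHz.
20.4 kHz ≤ fs/2 = 25.45 kHz, appears at 20.4 kHz.
169.8 kHz mod fs = 17.1 kHz.
17.1 kHz ≤ fs/2 = 25.45 kHz, appears at 17.1 kHz.
Distinct values: {11 kHz, 12.5 kHz, 17.1 kHz, 20.4 kHz}.

11 kHz, 12.5 kHz, 17.1 kHz, 20.4 kHz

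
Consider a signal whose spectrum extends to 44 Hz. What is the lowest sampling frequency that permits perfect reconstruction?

88 Hz

Nyquist rate = 2 × 44 Hz = 88 Hz.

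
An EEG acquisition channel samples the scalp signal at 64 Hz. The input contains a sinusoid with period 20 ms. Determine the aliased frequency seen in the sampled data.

14 Hz

T = 20 ms → f = 1/T = 50 Hz.
50 Hz > fs/2 = 32 Hz, folds to fs − 50 Hz = 14 Hz.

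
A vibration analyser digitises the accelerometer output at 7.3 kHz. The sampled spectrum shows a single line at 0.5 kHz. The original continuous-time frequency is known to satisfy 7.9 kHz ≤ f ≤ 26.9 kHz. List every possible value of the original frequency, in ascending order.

14.1 kHz, 15.1 kHz, 21.4 kHz, 22.4 kHz

Frequencies that alias to 0.5 kHz are k·fs ± 0.5 kHz for integer k ≥ 0.
k=0: 0.5 kHz.
k=1: 6.8 kHz, 7.8 kHz.
k=2: 14.1 kHz, 15.1 kHz.
k=3: 21.4 kHz, 22.4 kHz.
k=4: 28.7 kHz, 29.7 kHz.
Within [7.9 kHz, 26.9 kHz]: 14.1 kHz, 15.1 kHz, 21.4 kHz, 22.4 kHz.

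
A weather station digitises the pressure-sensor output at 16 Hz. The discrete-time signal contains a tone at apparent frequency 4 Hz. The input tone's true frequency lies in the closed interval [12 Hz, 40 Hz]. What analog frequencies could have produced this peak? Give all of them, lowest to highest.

12 Hz, 20 Hz, 28 Hz, 36 Hz

Frequencies that alias to 4 Hz are k·fs ± 4 Hz for integer k ≥ 0.
k=0: 4 Hz.
k=1: 12 Hz, 20 Hz.
k=2: 28 Hz, 36 Hz.
k=3: 44 Hz, 52 Hz.
Within [12 Hz, 40 Hz]: 12 Hz, 20 Hz, 28 Hz, 36 Hz.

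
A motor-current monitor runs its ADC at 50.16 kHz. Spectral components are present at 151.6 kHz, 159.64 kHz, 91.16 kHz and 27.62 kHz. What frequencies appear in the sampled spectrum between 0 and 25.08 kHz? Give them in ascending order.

1.12 kHz, 9.16 kHz, 22.54 kHz

fs/2 = 25.08 kHz.
151.6 kHz mod fs = 1.12 kHz.
1.12 kHz ≤ fs/2 = 25.08 kHz, appears at 1.12 kHz.
159.64 kHz mod fs = 9.16 kHz.
9.16 kHz ≤ fs/2 = 25.08 kHz, appears at 9.16 kHz.
91.16 kHz mod fs = 41 kHz.
41 kHz > fs/2 = 25.08 kHz, folds to fs − 41 kHz = 9.16 kHz.
27.62 kHz > fs/2 = 25.08 kHz, folds to fs − 27.62 kHz = 22.54 kHz.
Distinct values: {1.12 kHz, 9.16 kHz, 22.54 kHz}.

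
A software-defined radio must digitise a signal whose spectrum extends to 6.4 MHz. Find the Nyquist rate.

12.8 MHz

Nyquist rate = 2 × 6.4 MHz = 12.8 MHz.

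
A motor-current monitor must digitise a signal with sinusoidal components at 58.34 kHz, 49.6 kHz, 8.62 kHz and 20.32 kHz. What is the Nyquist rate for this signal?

Highest-frequency component: 58.34 kHz.
Nyquist rate = 2 × 58.34 kHz = 116.68 kHz.

116.68 kHz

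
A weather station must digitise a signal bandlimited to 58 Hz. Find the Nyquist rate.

116 Hz

Nyquist rate = 2 × 58 Hz = 116 Hz.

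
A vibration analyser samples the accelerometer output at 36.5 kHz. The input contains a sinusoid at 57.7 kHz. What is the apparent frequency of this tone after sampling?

15.3 kHz

57.7 kHz mod fs = 21.2 kHz.
21.2 kHz > fs/2 = 18.25 kHz, folds to fs − 21.2 kHz = 15.3 kHz.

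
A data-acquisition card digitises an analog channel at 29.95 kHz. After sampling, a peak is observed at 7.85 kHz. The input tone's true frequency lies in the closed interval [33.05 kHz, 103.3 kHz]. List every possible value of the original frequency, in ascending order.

37.8 kHz, 52.05 kHz, 67.75 kHz, 82 kHz, 97.7 kHz

Frequencies that alias to 7.85 kHz are k·fs ± 7.85 kHz for integer k ≥ 0.
k=0: 7.85 kHz.
k=1: 22.1 kHz, 37.8 kHz.
k=2: 52.05 kHz, 67.75 kHz.
k=3: 82 kHz, 97.7 kHz.
k=4: 111.95 kHz, 127.65 kHz.
Within [33.05 kHz, 103.3 kHz]: 37.8 kHz, 52.05 kHz, 67.75 kHz, 82 kHz, 97.7 kHz.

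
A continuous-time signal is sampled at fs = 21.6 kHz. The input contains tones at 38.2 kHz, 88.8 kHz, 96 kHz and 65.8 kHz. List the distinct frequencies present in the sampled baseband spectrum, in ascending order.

1 kHz, 2.4 kHz, 5 kHz, 9.6 kHz

fs/2 = 10.8 kHz.
38.2 kHz mod fs = 16.6 kHz.
16.6 kHz > fs/2 = 10.8 kHz, folds to fs − 16.6 kHz = 5 kHz.
88.8 kHz mod fs = 2.4 kHz.
2.4 kHz ≤ fs/2 = 10.8 kHz, appears at 2.4 kHz.
96 kHz mod fs = 9.6 kHz.
9.6 kHz ≤ fs/2 = 10.8 kHz, appears at 9.6 kHz.
65.8 kHz mod fs = 1 kHz.
1 kHz ≤ fs/2 = 10.8 kHz, appears at 1 kHz.
Distinct values: {1 kHz, 2.4 kHz, 5 kHz, 9.6 kHz}.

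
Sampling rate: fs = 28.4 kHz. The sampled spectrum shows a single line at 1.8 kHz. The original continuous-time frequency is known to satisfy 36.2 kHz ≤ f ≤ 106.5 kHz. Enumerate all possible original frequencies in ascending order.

Frequencies that alias to 1.8 kHz are k·fs ± 1.8 kHz for integer k ≥ 0.
k=0: 1.8 kHz.
k=1: 26.6 kHz, 30.2 kHz.
k=2: 55 kHz, 58.6 kHz.
k=3: 83.4 kHz, 87 kHz.
k=4: 111.8 kHz, 115.4 kHz.
Within [36.2 kHz, 106.5 kHz]: 55 kHz, 58.6 kHz, 83.4 kHz, 87 kHz.

55 kHz, 58.6 kHz, 83.4 kHz, 87 kHz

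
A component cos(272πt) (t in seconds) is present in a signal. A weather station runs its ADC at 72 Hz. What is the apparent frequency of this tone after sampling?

ω = 272π rad/s → f = ω/(2π) = 136 Hz.
136 Hz mod fs = 64 Hz.
64 Hz > fs/2 = 36 Hz, folds to fs − 64 Hz = 8 Hz.

8 Hz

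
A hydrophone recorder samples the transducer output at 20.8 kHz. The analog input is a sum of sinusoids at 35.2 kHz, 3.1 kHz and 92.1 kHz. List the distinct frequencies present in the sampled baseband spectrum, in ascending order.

3.1 kHz, 6.4 kHz, 8.9 kHz

fs/2 = 10.4 kHz.
35.2 kHz mod fs = 14.4 kHz.
14.4 kHz > fs/2 = 10.4 kHz, folds to fs − 14.4 kHz = 6.4 kHz.
3.1 kHz ≤ fs/2 = 10.4 kHz, passes unchanged.
92.1 kHz mod fs = 8.9 kHz.
8.9 kHz ≤ fs/2 = 10.4 kHz, appears at 8.9 kHz.
Distinct values: {3.1 kHz, 6.4 kHz, 8.9 kHz}.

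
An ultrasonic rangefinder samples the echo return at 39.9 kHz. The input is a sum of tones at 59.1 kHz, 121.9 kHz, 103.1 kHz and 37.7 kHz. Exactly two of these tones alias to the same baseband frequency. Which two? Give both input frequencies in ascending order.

fs/2 = 19.95 kHz.
59.1 kHz mod fs = 19.2 kHz.
19.2 kHz ≤ fs/2 = 19.95 kHz, appears at 19.2 kHz.
121.9 kHz mod fs = 2.2 kHz.
2.2 kHz ≤ fs/2 = 19.95 kHz, appears at 2.2 kHz.
103.1 kHz mod fs = 23.3 kHz.
23.3 kHz > fs/2 = 19.95 kHz, folds to fs − 23.3 kHz = 16.6 kHz.
37.7 kHz > fs/2 = 19.95 kHz, folds to fs − 37.7 kHz = 2.2 kHz.
37.7 kHz and 121.9 kHz both map to 2.2 kHz.

37.7 kHz, 121.9 kHz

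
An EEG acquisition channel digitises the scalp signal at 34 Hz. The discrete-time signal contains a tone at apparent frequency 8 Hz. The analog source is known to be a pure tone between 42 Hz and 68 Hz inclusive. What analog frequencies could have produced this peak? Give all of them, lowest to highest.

Frequencies that alias to 8 Hz are k·fs ± 8 Hz for integer k ≥ 0.
k=0: 8 Hz.
k=1: 26 Hz, 42 Hz.
k=2: 60 Hz, 76 Hz.
k=3: 94 Hz, 110 Hz.
Within [42 Hz, 68 Hz]: 42 Hz, 60 Hz.

42 Hz, 60 Hz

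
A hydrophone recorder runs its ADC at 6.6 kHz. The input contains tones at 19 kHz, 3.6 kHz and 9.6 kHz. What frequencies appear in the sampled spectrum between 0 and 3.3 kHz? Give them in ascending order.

fs/2 = 3.3 kHz.
19 kHz mod fs = 5.8 kHz.
5.8 kHz > fs/2 = 3.3 kHz, folds to fs − 5.8 kHz = 0.8 kHz.
3.6 kHz > fs/2 = 3.3 kHz, folds to fs − 3.6 kHz = 3 kHz.
9.6 kHz mod fs = 3 kHz.
3 kHz ≤ fs/2 = 3.3 kHz, appears at 3 kHz.
Distinct values: {0.8 kHz, 3 kHz}.

0.8 kHz, 3 kHz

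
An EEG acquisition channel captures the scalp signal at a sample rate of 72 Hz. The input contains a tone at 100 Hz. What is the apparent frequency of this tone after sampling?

28 Hz

100 Hz mod fs = 28 Hz.
28 Hz ≤ fs/2 = 36 Hz, appears at 28 Hz.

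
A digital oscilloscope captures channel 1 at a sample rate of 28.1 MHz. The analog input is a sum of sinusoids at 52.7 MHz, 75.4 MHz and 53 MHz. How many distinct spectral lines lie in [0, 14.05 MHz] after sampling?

fs/2 = 14.05 MHz.
52.7 MHz mod fs = 24.6 MHz.
24.6 MHz > fs/2 = 14.05 MHz, folds to fs − 24.6 MHz = 3.5 MHz.
75.4 MHz mod fs = 19.2 MHz.
19.2 MHz > fs/2 = 14.05 MHz, folds to fs − 19.2 MHz = 8.9 MHz.
53 MHz mod fs = 24.9 MHz.
24.9 MHz > fs/2 = 14.05 MHz, folds to fs − 24.9 MHz = 3.2 MHz.
Distinct values: {3.2 MHz, 3.5 MHz, 8.9 MHz} → 3.

3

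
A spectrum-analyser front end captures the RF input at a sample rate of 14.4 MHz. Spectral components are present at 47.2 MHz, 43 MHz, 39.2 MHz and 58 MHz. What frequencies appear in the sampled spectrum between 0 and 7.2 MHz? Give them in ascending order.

0.2 MHz, 0.4 MHz, 4 MHz

fs/2 = 7.2 MHz.
47.2 MHz mod fs = 4 MHz.
4 MHz ≤ fs/2 = 7.2 MHz, appears at 4 MHz.
43 MHz mod fs = 14.2 MHz.
14.2 MHz > fs/2 = 7.2 MHz, folds to fs − 14.2 MHz = 0.2 MHz.
39.2 MHz mod fs = 10.4 MHz.
10.4 MHz > fs/2 = 7.2 MHz, folds to fs − 10.4 MHz = 4 MHz.
58 MHz mod fs = 0.4 MHz.
0.4 MHz ≤ fs/2 = 7.2 MHz, appears at 0.4 MHz.
Distinct values: {0.2 MHz, 0.4 MHz, 4 MHz}.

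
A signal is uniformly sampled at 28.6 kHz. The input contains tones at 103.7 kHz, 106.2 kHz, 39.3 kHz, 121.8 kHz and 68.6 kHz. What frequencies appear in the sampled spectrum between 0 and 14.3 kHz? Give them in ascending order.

7.4 kHz, 8.2 kHz, 10.7 kHz, 11.4 kHz

fs/2 = 14.3 kHz.
103.7 kHz mod fs = 17.9 kHz.
17.9 kHz > fs/2 = 14.3 kHz, folds to fs − 17.9 kHz = 10.7 kHz.
106.2 kHz mod fs = 20.4 kHz.
20.4 kHz > fs/2 = 14.3 kHz, folds to fs − 20.4 kHz = 8.2 kHz.
39.3 kHz mod fs = 10.7 kHz.
10.7 kHz ≤ fs/2 = 14.3 kHz, appears at 10.7 kHz.
121.8 kHz mod fs = 7.4 kHz.
7.4 kHz ≤ fs/2 = 14.3 kHz, appears at 7.4 kHz.
68.6 kHz mod fs = 11.4 kHz.
11.4 kHz ≤ fs/2 = 14.3 kHz, appears at 11.4 kHz.
Distinct values: {7.4 kHz, 8.2 kHz, 10.7 kHz, 11.4 kHz}.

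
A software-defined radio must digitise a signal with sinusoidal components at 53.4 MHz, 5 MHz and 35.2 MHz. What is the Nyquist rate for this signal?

106.8 MHz

Highest-frequency component: 53.4 MHz.
Nyquist rate = 2 × 53.4 MHz = 106.8 MHz.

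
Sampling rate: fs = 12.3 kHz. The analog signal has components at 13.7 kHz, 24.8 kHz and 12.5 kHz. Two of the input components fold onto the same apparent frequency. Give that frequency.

fs/2 = 6.15 kHz.
13.7 kHz mod fs = 1.4 kHz.
1.4 kHz ≤ fs/2 = 6.15 kHz, appears at 1.4 kHz.
24.8 kHz mod fs = 0.2 kHz.
0.2 kHz ≤ fs/2 = 6.15 kHz, appears at 0.2 kHz.
12.5 kHz mod fs = 0.2 kHz.
0.2 kHz ≤ fs/2 = 6.15 kHz, appears at 0.2 kHz.
12.5 kHz and 24.8 kHz both map to 0.2 kHz.

0.2 kHz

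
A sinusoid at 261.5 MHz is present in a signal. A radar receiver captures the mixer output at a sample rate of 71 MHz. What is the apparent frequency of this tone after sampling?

261.5 MHz mod fs = 48.5 MHz.
48.5 MHz > fs/2 = 35.5 MHz, folds to fs − 48.5 MHz = 22.5 MHz.

22.5 MHz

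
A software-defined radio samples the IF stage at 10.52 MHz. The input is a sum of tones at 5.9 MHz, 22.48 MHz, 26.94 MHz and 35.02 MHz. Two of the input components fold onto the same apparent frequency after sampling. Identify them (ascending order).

fs/2 = 5.26 MHz.
5.9 MHz > fs/2 = 5.26 MHz, folds to fs − 5.9 MHz = 4.62 MHz.
22.48 MHz mod fs = 1.44 MHz.
1.44 MHz ≤ fs/2 = 5.26 MHz, appears at 1.44 MHz.
26.94 MHz mod fs = 5.9 MHz.
5.9 MHz > fs/2 = 5.26 MHz, folds to fs − 5.9 MHz = 4.62 MHz.
35.02 MHz mod fs = 3.46 MHz.
3.46 MHz ≤ fs/2 = 5.26 MHz, appears at 3.46 MHz.
5.9 MHz and 26.94 MHz both map to 4.62 MHz.

5.9 MHz, 26.94 MHz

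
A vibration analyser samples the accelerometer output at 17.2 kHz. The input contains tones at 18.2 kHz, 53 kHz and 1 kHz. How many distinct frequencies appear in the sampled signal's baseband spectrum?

fs/2 = 8.6 kHz.
18.2 kHz mod fs = 1 kHz.
1 kHz ≤ fs/2 = 8.6 kHz, appears at 1 kHz.
53 kHz mod fs = 1.4 kHz.
1.4 kHz ≤ fs/2 = 8.6 kHz, appears at 1.4 kHz.
1 kHz ≤ fs/2 = 8.6 kHz, passes unchanged.
Distinct values: {1 kHz, 1.4 kHz} → 2.

2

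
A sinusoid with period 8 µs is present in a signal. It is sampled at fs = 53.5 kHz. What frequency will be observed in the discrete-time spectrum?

18 kHz

T = 8 µs → f = 1/T = 125 kHz.
125 kHz mod fs = 18 kHz.
18 kHz ≤ fs/2 = 26.75 kHz, appears at 18 kHz.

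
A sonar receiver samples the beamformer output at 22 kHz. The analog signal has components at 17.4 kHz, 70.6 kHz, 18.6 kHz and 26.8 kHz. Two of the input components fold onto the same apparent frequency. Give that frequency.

fs/2 = 11 kHz.
17.4 kHz > fs/2 = 11 kHz, folds to fs − 17.4 kHz = 4.6 kHz.
70.6 kHz mod fs = 4.6 kHz.
4.6 kHz ≤ fs/2 = 11 kHz, appears at 4.6 kHz.
18.6 kHz > fs/2 = 11 kHz, folds to fs − 18.6 kHz = 3.4 kHz.
26.8 kHz mod fs = 4.8 kHz.
4.8 kHz ≤ fs/2 = 11 kHz, appears at 4.8 kHz.
17.4 kHz and 70.6 kHz both map to 4.6 kHz.

4.6 kHz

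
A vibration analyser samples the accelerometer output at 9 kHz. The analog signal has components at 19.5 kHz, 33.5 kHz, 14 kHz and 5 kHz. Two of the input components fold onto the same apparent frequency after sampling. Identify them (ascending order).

fs/2 = 4.5 kHz.
19.5 kHz mod fs = 1.5 kHz.
1.5 kHz ≤ fs/2 = 4.5 kHz, appears at 1.5 kHz.
33.5 kHz mod fs = 6.5 kHz.
6.5 kHz > fs/2 = 4.5 kHz, folds to fs − 6.5 kHz = 2.5 kHz.
14 kHz mod fs = 5 kHz.
5 kHz > fs/2 = 4.5 kHz, folds to fs − 5 kHz = 4 kHz.
5 kHz > fs/2 = 4.5 kHz, folds to fs − 5 kHz = 4 kHz.
5 kHz and 14 kHz both map to 4 kHz.

5 kHz, 14 kHz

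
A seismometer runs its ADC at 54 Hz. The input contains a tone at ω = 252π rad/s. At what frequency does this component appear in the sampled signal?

ω = 252π rad/s → f = ω/(2π) = 126 Hz.
126 Hz mod fs = 18 Hz.
18 Hz ≤ fs/2 = 27 Hz, appears at 18 Hz.

18 Hz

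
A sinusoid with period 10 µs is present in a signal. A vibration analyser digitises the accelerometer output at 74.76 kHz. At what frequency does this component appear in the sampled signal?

T = 10 µs → f = 1/T = 100 kHz.
100 kHz mod fs = 25.24 kHz.
25.24 kHz ≤ fs/2 = 37.38 kHz, appears at 25.24 kHz.

25.24 kHz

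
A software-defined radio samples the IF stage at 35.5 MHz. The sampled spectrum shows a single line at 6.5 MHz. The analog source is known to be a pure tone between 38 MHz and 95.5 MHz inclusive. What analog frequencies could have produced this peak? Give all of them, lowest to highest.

Frequencies that alias to 6.5 MHz are k·fs ± 6.5 MHz for integer k ≥ 0.
k=0: 6.5 MHz.
k=1: 29 MHz, 42 MHz.
k=2: 64.5 MHz, 77.5 MHz.
k=3: 100 MHz, 113 MHz.
Within [38 MHz, 95.5 MHz]: 42 MHz, 64.5 MHz, 77.5 MHz.

42 MHz, 64.5 MHz, 77.5 MHz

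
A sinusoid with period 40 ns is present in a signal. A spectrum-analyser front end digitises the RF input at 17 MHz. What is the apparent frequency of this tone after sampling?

T = 40 ns → f = 1/T = 25 MHz.
25 MHz mod fs = 8 MHz.
8 MHz ≤ fs/2 = 8.5 MHz, appears at 8 MHz.

8 MHz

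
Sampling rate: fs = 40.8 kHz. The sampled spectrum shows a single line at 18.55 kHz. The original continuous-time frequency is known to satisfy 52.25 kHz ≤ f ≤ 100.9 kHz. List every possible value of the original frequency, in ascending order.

59.35 kHz, 63.05 kHz, 100.15 kHz

Frequencies that alias to 18.55 kHz are k·fs ± 18.55 kHz for integer k ≥ 0.
k=0: 18.55 kHz.
k=1: 22.25 kHz, 59.35 kHz.
k=2: 63.05 kHz, 100.15 kHz.
k=3: 103.85 kHz, 140.95 kHz.
Within [52.25 kHz, 100.9 kHz]: 59.35 kHz, 63.05 kHz, 100.15 kHz.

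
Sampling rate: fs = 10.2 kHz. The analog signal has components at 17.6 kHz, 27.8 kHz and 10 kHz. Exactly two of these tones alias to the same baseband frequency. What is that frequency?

fs/2 = 5.1 kHz.
17.6 kHz mod fs = 7.4 kHz.
7.4 kHz > fs/2 = 5.1 kHz, folds to fs − 7.4 kHz = 2.8 kHz.
27.8 kHz mod fs = 7.4 kHz.
7.4 kHz > fs/2 = 5.1 kHz, folds to fs − 7.4 kHz = 2.8 kHz.
10 kHz > fs/2 = 5.1 kHz, folds to fs − 10 kHz = 0.2 kHz.
17.6 kHz and 27.8 kHz both map to 2.8 kHz.

2.8 kHz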